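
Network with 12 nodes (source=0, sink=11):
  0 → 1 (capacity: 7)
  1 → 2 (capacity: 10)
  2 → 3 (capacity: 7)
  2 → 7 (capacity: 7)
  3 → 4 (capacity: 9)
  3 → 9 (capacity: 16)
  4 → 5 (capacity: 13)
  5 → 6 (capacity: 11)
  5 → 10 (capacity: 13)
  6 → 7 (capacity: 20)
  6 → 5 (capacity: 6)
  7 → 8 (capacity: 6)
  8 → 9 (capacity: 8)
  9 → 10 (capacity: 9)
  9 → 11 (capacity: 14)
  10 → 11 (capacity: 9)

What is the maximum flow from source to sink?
Maximum flow = 7

Max flow: 7

Flow assignment:
  0 → 1: 7/7
  1 → 2: 7/10
  2 → 3: 7/7
  3 → 9: 7/16
  9 → 11: 7/14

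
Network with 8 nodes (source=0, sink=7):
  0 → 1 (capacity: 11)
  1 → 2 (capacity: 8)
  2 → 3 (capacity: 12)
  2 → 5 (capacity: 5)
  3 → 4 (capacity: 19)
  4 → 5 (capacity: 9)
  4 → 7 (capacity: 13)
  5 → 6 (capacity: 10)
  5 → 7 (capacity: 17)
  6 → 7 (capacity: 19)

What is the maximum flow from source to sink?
Maximum flow = 8

Max flow: 8

Flow assignment:
  0 → 1: 8/11
  1 → 2: 8/8
  2 → 3: 3/12
  2 → 5: 5/5
  3 → 4: 3/19
  4 → 7: 3/13
  5 → 7: 5/17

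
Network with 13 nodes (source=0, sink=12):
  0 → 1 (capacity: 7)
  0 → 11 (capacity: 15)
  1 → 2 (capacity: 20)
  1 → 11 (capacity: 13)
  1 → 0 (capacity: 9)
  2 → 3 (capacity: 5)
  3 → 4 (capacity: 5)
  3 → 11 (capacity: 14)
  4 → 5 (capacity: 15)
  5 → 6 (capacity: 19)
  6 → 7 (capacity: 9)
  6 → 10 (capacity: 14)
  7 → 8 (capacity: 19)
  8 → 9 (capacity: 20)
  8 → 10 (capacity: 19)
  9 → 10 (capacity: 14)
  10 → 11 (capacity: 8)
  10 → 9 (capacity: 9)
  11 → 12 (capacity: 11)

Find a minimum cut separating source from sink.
Min cut value = 11, edges: (11,12)

Min cut value: 11
Partition: S = [0, 1, 2, 3, 4, 5, 6, 7, 8, 9, 10, 11], T = [12]
Cut edges: (11,12)

By max-flow min-cut theorem, max flow = min cut = 11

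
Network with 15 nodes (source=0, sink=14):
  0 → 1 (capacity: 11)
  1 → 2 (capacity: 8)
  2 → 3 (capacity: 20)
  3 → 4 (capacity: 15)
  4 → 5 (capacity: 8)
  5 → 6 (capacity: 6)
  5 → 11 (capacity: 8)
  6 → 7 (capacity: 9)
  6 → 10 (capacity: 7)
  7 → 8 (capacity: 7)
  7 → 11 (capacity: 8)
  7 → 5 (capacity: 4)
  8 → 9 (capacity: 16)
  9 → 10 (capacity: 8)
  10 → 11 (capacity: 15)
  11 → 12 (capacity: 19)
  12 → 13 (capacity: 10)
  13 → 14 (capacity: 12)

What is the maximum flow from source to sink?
Maximum flow = 8

Max flow: 8

Flow assignment:
  0 → 1: 8/11
  1 → 2: 8/8
  2 → 3: 8/20
  3 → 4: 8/15
  4 → 5: 8/8
  5 → 11: 8/8
  11 → 12: 8/19
  12 → 13: 8/10
  13 → 14: 8/12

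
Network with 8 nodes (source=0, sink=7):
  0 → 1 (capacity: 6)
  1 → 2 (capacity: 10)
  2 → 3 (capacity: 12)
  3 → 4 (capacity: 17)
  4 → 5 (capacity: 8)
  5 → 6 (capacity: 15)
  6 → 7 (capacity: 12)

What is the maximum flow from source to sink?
Maximum flow = 6

Max flow: 6

Flow assignment:
  0 → 1: 6/6
  1 → 2: 6/10
  2 → 3: 6/12
  3 → 4: 6/17
  4 → 5: 6/8
  5 → 6: 6/15
  6 → 7: 6/12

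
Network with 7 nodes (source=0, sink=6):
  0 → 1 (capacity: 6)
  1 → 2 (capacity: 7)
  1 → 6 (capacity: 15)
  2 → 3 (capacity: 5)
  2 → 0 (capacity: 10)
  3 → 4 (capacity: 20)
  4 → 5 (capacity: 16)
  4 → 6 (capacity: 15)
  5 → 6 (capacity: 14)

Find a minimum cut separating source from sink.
Min cut value = 6, edges: (0,1)

Min cut value: 6
Partition: S = [0], T = [1, 2, 3, 4, 5, 6]
Cut edges: (0,1)

By max-flow min-cut theorem, max flow = min cut = 6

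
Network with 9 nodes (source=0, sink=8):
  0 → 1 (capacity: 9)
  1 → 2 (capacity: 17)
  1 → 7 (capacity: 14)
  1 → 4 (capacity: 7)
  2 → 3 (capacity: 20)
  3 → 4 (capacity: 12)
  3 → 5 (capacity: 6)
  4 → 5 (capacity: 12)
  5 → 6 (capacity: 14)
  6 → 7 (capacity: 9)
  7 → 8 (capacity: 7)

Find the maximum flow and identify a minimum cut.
Max flow = 7, Min cut edges: (7,8)

Maximum flow: 7
Minimum cut: (7,8)
Partition: S = [0, 1, 2, 3, 4, 5, 6, 7], T = [8]

Max-flow min-cut theorem verified: both equal 7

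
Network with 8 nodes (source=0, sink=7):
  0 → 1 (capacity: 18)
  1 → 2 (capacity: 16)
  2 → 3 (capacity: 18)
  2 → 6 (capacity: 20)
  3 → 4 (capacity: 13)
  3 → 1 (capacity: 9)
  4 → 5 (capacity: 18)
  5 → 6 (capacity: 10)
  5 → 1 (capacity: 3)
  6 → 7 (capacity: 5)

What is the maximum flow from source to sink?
Maximum flow = 5

Max flow: 5

Flow assignment:
  0 → 1: 5/18
  1 → 2: 5/16
  2 → 6: 5/20
  6 → 7: 5/5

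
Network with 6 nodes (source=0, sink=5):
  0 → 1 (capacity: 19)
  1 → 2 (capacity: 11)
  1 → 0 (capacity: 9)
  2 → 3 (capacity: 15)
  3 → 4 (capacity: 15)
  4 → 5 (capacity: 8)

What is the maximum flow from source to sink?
Maximum flow = 8

Max flow: 8

Flow assignment:
  0 → 1: 8/19
  1 → 2: 8/11
  2 → 3: 8/15
  3 → 4: 8/15
  4 → 5: 8/8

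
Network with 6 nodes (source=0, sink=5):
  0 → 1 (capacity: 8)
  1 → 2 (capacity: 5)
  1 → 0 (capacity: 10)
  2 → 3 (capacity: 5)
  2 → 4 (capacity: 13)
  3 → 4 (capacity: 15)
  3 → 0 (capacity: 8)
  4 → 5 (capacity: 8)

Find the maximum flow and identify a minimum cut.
Max flow = 5, Min cut edges: (1,2)

Maximum flow: 5
Minimum cut: (1,2)
Partition: S = [0, 1], T = [2, 3, 4, 5]

Max-flow min-cut theorem verified: both equal 5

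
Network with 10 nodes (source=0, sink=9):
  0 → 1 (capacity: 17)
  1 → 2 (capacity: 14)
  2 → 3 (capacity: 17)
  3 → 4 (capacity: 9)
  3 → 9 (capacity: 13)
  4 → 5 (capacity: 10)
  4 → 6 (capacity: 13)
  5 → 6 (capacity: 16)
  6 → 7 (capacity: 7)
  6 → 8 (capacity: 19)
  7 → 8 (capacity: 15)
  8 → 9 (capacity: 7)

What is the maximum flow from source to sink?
Maximum flow = 14

Max flow: 14

Flow assignment:
  0 → 1: 14/17
  1 → 2: 14/14
  2 → 3: 14/17
  3 → 4: 1/9
  3 → 9: 13/13
  4 → 6: 1/13
  6 → 8: 1/19
  8 → 9: 1/7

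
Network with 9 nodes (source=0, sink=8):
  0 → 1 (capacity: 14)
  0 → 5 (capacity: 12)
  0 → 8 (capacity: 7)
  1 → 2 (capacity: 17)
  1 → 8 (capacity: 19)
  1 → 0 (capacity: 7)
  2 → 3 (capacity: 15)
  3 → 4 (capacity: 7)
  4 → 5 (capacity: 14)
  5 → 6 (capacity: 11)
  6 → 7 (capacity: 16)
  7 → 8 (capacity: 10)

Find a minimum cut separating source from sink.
Min cut value = 31, edges: (0,1), (0,8), (7,8)

Min cut value: 31
Partition: S = [0, 2, 3, 4, 5, 6, 7], T = [1, 8]
Cut edges: (0,1), (0,8), (7,8)

By max-flow min-cut theorem, max flow = min cut = 31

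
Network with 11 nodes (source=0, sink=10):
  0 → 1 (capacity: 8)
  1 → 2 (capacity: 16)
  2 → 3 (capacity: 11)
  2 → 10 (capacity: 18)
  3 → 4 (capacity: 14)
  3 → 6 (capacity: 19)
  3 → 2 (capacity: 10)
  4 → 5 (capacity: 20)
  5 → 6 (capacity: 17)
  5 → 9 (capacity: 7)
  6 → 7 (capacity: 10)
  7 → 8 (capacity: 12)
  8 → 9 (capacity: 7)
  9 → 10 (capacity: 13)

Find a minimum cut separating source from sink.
Min cut value = 8, edges: (0,1)

Min cut value: 8
Partition: S = [0], T = [1, 2, 3, 4, 5, 6, 7, 8, 9, 10]
Cut edges: (0,1)

By max-flow min-cut theorem, max flow = min cut = 8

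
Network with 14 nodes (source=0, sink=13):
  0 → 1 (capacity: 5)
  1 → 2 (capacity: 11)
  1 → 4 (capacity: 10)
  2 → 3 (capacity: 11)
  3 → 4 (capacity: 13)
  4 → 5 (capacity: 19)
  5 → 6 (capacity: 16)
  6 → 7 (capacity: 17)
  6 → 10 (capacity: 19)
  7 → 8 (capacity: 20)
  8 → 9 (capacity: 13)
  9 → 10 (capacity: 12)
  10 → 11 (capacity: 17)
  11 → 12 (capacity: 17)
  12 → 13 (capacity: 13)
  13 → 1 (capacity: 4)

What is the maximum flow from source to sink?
Maximum flow = 5

Max flow: 5

Flow assignment:
  0 → 1: 5/5
  1 → 4: 5/10
  4 → 5: 5/19
  5 → 6: 5/16
  6 → 10: 5/19
  10 → 11: 5/17
  11 → 12: 5/17
  12 → 13: 5/13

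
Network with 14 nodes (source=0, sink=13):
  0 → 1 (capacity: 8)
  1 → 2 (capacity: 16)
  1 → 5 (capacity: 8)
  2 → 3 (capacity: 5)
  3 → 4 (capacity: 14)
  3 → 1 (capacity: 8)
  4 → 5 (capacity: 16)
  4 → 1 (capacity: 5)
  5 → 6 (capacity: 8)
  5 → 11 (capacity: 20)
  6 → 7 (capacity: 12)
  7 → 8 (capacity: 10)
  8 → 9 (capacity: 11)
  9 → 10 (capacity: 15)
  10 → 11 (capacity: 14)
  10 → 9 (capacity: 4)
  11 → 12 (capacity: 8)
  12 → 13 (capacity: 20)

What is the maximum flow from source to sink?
Maximum flow = 8

Max flow: 8

Flow assignment:
  0 → 1: 8/8
  1 → 5: 8/8
  5 → 11: 8/20
  11 → 12: 8/8
  12 → 13: 8/20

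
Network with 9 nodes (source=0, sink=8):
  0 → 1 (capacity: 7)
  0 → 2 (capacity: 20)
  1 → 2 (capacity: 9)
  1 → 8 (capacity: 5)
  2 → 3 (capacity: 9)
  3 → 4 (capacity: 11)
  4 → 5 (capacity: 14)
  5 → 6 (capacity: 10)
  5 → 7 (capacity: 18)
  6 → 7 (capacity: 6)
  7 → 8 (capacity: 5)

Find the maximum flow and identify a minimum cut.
Max flow = 10, Min cut edges: (1,8), (7,8)

Maximum flow: 10
Minimum cut: (1,8), (7,8)
Partition: S = [0, 1, 2, 3, 4, 5, 6, 7], T = [8]

Max-flow min-cut theorem verified: both equal 10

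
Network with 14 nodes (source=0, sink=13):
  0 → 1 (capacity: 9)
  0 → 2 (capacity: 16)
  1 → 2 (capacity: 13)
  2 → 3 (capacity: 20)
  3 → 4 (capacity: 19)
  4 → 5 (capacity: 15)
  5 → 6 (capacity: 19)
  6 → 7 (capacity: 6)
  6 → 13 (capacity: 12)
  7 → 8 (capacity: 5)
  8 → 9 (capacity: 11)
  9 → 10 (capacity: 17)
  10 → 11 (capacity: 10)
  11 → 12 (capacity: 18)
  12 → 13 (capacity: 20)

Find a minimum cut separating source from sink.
Min cut value = 15, edges: (4,5)

Min cut value: 15
Partition: S = [0, 1, 2, 3, 4], T = [5, 6, 7, 8, 9, 10, 11, 12, 13]
Cut edges: (4,5)

By max-flow min-cut theorem, max flow = min cut = 15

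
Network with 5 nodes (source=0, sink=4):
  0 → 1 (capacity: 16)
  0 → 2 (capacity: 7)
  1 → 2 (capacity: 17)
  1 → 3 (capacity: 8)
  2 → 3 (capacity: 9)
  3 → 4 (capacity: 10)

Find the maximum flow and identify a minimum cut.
Max flow = 10, Min cut edges: (3,4)

Maximum flow: 10
Minimum cut: (3,4)
Partition: S = [0, 1, 2, 3], T = [4]

Max-flow min-cut theorem verified: both equal 10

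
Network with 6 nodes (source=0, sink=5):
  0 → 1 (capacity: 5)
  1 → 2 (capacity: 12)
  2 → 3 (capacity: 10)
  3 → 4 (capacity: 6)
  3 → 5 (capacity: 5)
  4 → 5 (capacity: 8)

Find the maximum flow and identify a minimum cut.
Max flow = 5, Min cut edges: (0,1)

Maximum flow: 5
Minimum cut: (0,1)
Partition: S = [0], T = [1, 2, 3, 4, 5]

Max-flow min-cut theorem verified: both equal 5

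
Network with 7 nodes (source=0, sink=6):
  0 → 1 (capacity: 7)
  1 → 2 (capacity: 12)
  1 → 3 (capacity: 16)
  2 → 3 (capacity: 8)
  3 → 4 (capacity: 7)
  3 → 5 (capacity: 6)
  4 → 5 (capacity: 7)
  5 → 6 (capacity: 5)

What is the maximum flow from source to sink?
Maximum flow = 5

Max flow: 5

Flow assignment:
  0 → 1: 5/7
  1 → 3: 5/16
  3 → 5: 5/6
  5 → 6: 5/5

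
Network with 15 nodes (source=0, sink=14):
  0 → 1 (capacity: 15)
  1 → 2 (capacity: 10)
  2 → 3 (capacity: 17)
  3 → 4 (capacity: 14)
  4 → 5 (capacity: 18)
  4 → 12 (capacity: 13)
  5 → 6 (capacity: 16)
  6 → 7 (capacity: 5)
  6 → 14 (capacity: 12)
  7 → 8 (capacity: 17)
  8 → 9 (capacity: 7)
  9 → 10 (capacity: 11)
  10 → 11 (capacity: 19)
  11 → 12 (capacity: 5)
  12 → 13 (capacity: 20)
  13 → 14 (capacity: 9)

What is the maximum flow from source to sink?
Maximum flow = 10

Max flow: 10

Flow assignment:
  0 → 1: 10/15
  1 → 2: 10/10
  2 → 3: 10/17
  3 → 4: 10/14
  4 → 5: 10/18
  5 → 6: 10/16
  6 → 14: 10/12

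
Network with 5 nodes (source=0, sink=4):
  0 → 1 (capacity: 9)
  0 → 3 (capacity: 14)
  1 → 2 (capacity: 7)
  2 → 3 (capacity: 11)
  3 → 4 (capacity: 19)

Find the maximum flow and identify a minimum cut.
Max flow = 19, Min cut edges: (3,4)

Maximum flow: 19
Minimum cut: (3,4)
Partition: S = [0, 1, 2, 3], T = [4]

Max-flow min-cut theorem verified: both equal 19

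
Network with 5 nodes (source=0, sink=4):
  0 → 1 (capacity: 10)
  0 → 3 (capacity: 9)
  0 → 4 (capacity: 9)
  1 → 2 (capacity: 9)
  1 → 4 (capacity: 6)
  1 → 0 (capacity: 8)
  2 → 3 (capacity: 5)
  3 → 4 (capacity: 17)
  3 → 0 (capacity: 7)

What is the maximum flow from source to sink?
Maximum flow = 28

Max flow: 28

Flow assignment:
  0 → 1: 10/10
  0 → 3: 9/9
  0 → 4: 9/9
  1 → 2: 4/9
  1 → 4: 6/6
  2 → 3: 4/5
  3 → 4: 13/17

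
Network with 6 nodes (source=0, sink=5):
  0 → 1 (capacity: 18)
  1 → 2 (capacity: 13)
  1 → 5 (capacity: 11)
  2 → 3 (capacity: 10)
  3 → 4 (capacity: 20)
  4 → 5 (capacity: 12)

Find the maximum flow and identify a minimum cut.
Max flow = 18, Min cut edges: (0,1)

Maximum flow: 18
Minimum cut: (0,1)
Partition: S = [0], T = [1, 2, 3, 4, 5]

Max-flow min-cut theorem verified: both equal 18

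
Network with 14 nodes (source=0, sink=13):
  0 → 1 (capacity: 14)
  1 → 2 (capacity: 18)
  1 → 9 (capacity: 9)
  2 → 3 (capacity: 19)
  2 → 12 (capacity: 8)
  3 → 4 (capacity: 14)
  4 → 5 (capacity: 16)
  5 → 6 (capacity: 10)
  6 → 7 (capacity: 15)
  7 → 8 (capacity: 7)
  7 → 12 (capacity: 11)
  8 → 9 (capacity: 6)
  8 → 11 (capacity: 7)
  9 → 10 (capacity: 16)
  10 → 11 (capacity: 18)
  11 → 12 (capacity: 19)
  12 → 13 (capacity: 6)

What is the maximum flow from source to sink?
Maximum flow = 6

Max flow: 6

Flow assignment:
  0 → 1: 6/14
  1 → 9: 6/9
  9 → 10: 6/16
  10 → 11: 6/18
  11 → 12: 6/19
  12 → 13: 6/6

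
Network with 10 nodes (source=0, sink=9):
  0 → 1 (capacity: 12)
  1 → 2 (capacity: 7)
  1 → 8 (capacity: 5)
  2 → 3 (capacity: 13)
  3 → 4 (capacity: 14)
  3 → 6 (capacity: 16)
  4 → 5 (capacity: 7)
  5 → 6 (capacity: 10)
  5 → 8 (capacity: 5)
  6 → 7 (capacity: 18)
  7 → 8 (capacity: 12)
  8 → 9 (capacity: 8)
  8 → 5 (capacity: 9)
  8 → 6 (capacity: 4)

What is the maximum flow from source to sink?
Maximum flow = 8

Max flow: 8

Flow assignment:
  0 → 1: 8/12
  1 → 2: 7/7
  1 → 8: 1/5
  2 → 3: 7/13
  3 → 4: 5/14
  3 → 6: 2/16
  4 → 5: 5/7
  5 → 8: 5/5
  6 → 7: 2/18
  7 → 8: 2/12
  8 → 9: 8/8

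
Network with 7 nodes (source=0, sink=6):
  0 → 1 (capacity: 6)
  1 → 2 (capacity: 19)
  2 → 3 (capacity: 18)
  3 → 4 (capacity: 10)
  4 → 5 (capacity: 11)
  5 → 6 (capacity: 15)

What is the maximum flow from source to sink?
Maximum flow = 6

Max flow: 6

Flow assignment:
  0 → 1: 6/6
  1 → 2: 6/19
  2 → 3: 6/18
  3 → 4: 6/10
  4 → 5: 6/11
  5 → 6: 6/15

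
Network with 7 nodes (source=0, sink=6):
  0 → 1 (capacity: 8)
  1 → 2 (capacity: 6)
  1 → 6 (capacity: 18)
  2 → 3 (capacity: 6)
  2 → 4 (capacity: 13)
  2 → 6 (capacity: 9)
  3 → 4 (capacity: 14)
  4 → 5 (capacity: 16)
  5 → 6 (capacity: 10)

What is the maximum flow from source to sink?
Maximum flow = 8

Max flow: 8

Flow assignment:
  0 → 1: 8/8
  1 → 6: 8/18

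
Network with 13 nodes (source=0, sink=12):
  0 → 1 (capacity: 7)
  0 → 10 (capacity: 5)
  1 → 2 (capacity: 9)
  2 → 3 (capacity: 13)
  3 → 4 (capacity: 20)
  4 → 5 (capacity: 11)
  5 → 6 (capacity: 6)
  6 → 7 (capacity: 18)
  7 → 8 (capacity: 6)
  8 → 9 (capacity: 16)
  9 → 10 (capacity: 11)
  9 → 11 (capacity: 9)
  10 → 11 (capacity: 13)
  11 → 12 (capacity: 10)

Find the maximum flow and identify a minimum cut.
Max flow = 10, Min cut edges: (11,12)

Maximum flow: 10
Minimum cut: (11,12)
Partition: S = [0, 1, 2, 3, 4, 5, 6, 7, 8, 9, 10, 11], T = [12]

Max-flow min-cut theorem verified: both equal 10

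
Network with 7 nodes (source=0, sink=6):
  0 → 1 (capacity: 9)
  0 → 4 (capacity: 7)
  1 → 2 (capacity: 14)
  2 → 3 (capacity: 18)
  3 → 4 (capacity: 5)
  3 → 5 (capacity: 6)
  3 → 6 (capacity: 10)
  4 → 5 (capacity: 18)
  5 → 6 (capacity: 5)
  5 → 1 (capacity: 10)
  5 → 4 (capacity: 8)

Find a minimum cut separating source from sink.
Min cut value = 15, edges: (3,6), (5,6)

Min cut value: 15
Partition: S = [0, 1, 2, 3, 4, 5], T = [6]
Cut edges: (3,6), (5,6)

By max-flow min-cut theorem, max flow = min cut = 15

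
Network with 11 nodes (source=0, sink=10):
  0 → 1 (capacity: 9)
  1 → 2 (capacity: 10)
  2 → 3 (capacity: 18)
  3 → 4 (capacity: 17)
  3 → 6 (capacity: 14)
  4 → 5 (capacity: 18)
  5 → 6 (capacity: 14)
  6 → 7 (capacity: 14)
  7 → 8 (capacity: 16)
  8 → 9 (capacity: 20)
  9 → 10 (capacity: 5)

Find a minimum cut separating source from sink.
Min cut value = 5, edges: (9,10)

Min cut value: 5
Partition: S = [0, 1, 2, 3, 4, 5, 6, 7, 8, 9], T = [10]
Cut edges: (9,10)

By max-flow min-cut theorem, max flow = min cut = 5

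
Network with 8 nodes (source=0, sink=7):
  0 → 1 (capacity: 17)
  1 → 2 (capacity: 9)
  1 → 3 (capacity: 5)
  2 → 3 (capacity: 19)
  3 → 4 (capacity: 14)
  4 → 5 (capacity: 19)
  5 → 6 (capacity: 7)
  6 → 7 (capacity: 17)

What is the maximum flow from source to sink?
Maximum flow = 7

Max flow: 7

Flow assignment:
  0 → 1: 7/17
  1 → 2: 7/9
  2 → 3: 7/19
  3 → 4: 7/14
  4 → 5: 7/19
  5 → 6: 7/7
  6 → 7: 7/17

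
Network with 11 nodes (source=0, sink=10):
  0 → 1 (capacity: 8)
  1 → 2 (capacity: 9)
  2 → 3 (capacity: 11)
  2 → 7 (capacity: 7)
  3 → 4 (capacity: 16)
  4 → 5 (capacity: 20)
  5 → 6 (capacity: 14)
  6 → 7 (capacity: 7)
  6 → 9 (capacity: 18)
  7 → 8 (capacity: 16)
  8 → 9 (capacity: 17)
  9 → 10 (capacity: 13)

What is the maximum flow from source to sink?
Maximum flow = 8

Max flow: 8

Flow assignment:
  0 → 1: 8/8
  1 → 2: 8/9
  2 → 3: 1/11
  2 → 7: 7/7
  3 → 4: 1/16
  4 → 5: 1/20
  5 → 6: 1/14
  6 → 9: 1/18
  7 → 8: 7/16
  8 → 9: 7/17
  9 → 10: 8/13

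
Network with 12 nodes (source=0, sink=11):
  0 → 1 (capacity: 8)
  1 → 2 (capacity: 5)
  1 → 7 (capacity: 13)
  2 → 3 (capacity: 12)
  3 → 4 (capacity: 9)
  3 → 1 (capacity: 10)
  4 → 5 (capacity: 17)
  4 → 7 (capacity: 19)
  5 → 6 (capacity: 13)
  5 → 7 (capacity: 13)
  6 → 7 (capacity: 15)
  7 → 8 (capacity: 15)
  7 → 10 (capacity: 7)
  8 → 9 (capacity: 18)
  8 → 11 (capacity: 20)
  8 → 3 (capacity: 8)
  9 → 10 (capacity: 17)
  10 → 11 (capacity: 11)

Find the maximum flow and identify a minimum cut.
Max flow = 8, Min cut edges: (0,1)

Maximum flow: 8
Minimum cut: (0,1)
Partition: S = [0], T = [1, 2, 3, 4, 5, 6, 7, 8, 9, 10, 11]

Max-flow min-cut theorem verified: both equal 8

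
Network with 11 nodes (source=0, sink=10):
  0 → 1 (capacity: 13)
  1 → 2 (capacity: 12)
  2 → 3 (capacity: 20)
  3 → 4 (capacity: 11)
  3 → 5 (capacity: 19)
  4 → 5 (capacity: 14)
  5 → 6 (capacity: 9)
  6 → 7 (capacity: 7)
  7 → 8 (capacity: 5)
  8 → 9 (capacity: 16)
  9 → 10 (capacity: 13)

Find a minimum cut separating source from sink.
Min cut value = 5, edges: (7,8)

Min cut value: 5
Partition: S = [0, 1, 2, 3, 4, 5, 6, 7], T = [8, 9, 10]
Cut edges: (7,8)

By max-flow min-cut theorem, max flow = min cut = 5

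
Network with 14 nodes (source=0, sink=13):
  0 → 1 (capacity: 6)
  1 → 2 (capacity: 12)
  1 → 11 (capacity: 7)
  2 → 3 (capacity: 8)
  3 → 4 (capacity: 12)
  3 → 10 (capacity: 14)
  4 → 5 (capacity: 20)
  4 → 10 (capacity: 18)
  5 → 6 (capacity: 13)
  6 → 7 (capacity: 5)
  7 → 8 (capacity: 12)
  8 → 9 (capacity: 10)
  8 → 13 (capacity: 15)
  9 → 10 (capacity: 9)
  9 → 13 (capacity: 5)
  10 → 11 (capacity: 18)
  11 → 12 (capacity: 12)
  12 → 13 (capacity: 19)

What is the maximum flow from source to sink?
Maximum flow = 6

Max flow: 6

Flow assignment:
  0 → 1: 6/6
  1 → 11: 6/7
  11 → 12: 6/12
  12 → 13: 6/19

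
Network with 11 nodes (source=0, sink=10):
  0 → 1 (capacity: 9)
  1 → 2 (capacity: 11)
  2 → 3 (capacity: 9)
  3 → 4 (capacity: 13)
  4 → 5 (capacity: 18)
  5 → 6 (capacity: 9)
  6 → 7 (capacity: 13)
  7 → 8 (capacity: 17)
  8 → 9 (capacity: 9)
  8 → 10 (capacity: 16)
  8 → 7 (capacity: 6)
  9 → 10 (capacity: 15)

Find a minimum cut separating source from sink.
Min cut value = 9, edges: (5,6)

Min cut value: 9
Partition: S = [0, 1, 2, 3, 4, 5], T = [6, 7, 8, 9, 10]
Cut edges: (5,6)

By max-flow min-cut theorem, max flow = min cut = 9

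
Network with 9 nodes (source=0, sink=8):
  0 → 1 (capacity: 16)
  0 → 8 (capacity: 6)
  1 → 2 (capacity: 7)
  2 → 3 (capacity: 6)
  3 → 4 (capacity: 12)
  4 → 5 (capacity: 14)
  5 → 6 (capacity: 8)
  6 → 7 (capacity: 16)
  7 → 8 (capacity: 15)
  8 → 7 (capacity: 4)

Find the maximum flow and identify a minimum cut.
Max flow = 12, Min cut edges: (0,8), (2,3)

Maximum flow: 12
Minimum cut: (0,8), (2,3)
Partition: S = [0, 1, 2], T = [3, 4, 5, 6, 7, 8]

Max-flow min-cut theorem verified: both equal 12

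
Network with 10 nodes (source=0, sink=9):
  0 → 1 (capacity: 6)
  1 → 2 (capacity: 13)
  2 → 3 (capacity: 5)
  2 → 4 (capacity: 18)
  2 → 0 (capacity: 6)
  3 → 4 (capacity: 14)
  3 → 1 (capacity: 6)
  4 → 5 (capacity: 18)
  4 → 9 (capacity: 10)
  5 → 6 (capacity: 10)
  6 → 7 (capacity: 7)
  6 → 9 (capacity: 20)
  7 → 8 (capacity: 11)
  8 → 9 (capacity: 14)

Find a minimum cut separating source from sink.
Min cut value = 6, edges: (0,1)

Min cut value: 6
Partition: S = [0], T = [1, 2, 3, 4, 5, 6, 7, 8, 9]
Cut edges: (0,1)

By max-flow min-cut theorem, max flow = min cut = 6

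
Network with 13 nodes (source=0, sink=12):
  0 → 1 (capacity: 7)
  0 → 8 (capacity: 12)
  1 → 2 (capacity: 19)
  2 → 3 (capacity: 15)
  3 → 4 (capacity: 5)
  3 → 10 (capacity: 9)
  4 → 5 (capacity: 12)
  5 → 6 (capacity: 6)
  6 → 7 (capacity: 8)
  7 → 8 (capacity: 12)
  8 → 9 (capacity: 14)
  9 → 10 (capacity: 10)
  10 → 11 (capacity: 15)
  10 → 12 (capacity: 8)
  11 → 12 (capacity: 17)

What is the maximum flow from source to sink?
Maximum flow = 17

Max flow: 17

Flow assignment:
  0 → 1: 7/7
  0 → 8: 10/12
  1 → 2: 7/19
  2 → 3: 7/15
  3 → 10: 7/9
  8 → 9: 10/14
  9 → 10: 10/10
  10 → 11: 9/15
  10 → 12: 8/8
  11 → 12: 9/17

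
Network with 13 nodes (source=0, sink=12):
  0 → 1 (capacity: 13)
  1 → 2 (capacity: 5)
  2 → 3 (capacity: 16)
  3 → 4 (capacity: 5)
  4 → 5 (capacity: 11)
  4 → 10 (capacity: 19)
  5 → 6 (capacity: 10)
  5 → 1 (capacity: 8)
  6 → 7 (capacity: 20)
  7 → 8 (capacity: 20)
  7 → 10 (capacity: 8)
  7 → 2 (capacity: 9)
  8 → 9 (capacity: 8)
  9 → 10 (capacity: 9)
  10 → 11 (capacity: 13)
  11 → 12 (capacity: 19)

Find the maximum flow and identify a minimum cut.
Max flow = 5, Min cut edges: (3,4)

Maximum flow: 5
Minimum cut: (3,4)
Partition: S = [0, 1, 2, 3], T = [4, 5, 6, 7, 8, 9, 10, 11, 12]

Max-flow min-cut theorem verified: both equal 5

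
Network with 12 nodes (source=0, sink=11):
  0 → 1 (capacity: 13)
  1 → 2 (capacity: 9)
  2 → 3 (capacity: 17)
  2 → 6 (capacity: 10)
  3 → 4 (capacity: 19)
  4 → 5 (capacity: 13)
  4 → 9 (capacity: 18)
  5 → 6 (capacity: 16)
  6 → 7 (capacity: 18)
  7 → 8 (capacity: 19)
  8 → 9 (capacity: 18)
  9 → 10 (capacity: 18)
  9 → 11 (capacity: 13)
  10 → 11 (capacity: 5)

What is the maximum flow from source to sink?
Maximum flow = 9

Max flow: 9

Flow assignment:
  0 → 1: 9/13
  1 → 2: 9/9
  2 → 3: 9/17
  3 → 4: 9/19
  4 → 9: 9/18
  9 → 11: 9/13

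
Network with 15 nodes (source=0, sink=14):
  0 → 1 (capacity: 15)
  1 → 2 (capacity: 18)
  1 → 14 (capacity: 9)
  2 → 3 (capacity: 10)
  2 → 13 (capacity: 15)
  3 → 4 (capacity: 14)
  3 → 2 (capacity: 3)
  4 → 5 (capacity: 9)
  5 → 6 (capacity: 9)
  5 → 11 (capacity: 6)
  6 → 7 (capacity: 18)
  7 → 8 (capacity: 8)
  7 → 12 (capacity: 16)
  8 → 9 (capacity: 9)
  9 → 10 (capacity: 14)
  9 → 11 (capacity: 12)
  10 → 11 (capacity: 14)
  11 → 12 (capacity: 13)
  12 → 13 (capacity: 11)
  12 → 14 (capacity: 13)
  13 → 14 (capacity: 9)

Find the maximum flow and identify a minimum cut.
Max flow = 15, Min cut edges: (0,1)

Maximum flow: 15
Minimum cut: (0,1)
Partition: S = [0], T = [1, 2, 3, 4, 5, 6, 7, 8, 9, 10, 11, 12, 13, 14]

Max-flow min-cut theorem verified: both equal 15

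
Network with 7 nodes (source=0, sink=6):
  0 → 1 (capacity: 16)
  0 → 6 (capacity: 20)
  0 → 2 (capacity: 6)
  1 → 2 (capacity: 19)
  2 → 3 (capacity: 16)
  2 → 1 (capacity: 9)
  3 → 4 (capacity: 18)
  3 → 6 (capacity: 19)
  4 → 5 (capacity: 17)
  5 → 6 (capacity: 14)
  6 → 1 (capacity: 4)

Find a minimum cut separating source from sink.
Min cut value = 36, edges: (0,6), (2,3)

Min cut value: 36
Partition: S = [0, 1, 2], T = [3, 4, 5, 6]
Cut edges: (0,6), (2,3)

By max-flow min-cut theorem, max flow = min cut = 36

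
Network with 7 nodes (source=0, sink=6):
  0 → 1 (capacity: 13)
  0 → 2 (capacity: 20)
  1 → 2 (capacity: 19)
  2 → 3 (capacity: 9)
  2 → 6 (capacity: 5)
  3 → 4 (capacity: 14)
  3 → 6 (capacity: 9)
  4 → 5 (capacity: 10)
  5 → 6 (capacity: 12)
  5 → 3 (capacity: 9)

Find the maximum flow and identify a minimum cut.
Max flow = 14, Min cut edges: (2,3), (2,6)

Maximum flow: 14
Minimum cut: (2,3), (2,6)
Partition: S = [0, 1, 2], T = [3, 4, 5, 6]

Max-flow min-cut theorem verified: both equal 14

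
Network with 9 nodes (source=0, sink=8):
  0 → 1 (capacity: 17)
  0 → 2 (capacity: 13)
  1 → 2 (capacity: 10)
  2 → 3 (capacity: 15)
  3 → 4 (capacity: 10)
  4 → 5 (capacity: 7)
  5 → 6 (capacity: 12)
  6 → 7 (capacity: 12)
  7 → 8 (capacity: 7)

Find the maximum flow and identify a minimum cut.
Max flow = 7, Min cut edges: (7,8)

Maximum flow: 7
Minimum cut: (7,8)
Partition: S = [0, 1, 2, 3, 4, 5, 6, 7], T = [8]

Max-flow min-cut theorem verified: both equal 7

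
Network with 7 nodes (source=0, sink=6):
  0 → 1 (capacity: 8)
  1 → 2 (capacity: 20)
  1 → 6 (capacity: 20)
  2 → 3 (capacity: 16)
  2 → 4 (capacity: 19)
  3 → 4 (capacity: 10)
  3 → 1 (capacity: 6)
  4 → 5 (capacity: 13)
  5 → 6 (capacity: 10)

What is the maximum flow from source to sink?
Maximum flow = 8

Max flow: 8

Flow assignment:
  0 → 1: 8/8
  1 → 6: 8/20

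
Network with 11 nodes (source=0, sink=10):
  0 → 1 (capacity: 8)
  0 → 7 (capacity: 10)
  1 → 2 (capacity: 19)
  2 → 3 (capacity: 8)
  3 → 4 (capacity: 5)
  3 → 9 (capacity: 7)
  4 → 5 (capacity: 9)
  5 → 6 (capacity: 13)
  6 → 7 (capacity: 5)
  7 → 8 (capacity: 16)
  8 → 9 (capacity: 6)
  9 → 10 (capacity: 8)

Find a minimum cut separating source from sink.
Min cut value = 8, edges: (9,10)

Min cut value: 8
Partition: S = [0, 1, 2, 3, 4, 5, 6, 7, 8, 9], T = [10]
Cut edges: (9,10)

By max-flow min-cut theorem, max flow = min cut = 8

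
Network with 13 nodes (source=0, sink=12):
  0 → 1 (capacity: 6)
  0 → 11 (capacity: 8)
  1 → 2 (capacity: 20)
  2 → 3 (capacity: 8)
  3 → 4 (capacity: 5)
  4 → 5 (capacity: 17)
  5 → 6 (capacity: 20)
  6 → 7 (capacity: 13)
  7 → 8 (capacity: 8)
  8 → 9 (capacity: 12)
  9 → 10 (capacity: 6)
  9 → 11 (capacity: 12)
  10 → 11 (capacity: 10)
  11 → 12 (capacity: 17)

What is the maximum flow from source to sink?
Maximum flow = 13

Max flow: 13

Flow assignment:
  0 → 1: 5/6
  0 → 11: 8/8
  1 → 2: 5/20
  2 → 3: 5/8
  3 → 4: 5/5
  4 → 5: 5/17
  5 → 6: 5/20
  6 → 7: 5/13
  7 → 8: 5/8
  8 → 9: 5/12
  9 → 11: 5/12
  11 → 12: 13/17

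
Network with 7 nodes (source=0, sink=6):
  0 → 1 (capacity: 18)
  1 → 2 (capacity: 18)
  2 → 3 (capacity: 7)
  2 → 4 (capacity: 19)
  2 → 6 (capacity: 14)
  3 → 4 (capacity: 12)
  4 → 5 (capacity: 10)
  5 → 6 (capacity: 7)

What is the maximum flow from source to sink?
Maximum flow = 18

Max flow: 18

Flow assignment:
  0 → 1: 18/18
  1 → 2: 18/18
  2 → 4: 4/19
  2 → 6: 14/14
  4 → 5: 4/10
  5 → 6: 4/7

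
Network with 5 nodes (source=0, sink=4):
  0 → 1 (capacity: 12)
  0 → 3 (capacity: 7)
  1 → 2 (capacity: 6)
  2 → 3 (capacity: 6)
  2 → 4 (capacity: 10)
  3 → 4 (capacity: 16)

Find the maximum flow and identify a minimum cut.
Max flow = 13, Min cut edges: (0,3), (1,2)

Maximum flow: 13
Minimum cut: (0,3), (1,2)
Partition: S = [0, 1], T = [2, 3, 4]

Max-flow min-cut theorem verified: both equal 13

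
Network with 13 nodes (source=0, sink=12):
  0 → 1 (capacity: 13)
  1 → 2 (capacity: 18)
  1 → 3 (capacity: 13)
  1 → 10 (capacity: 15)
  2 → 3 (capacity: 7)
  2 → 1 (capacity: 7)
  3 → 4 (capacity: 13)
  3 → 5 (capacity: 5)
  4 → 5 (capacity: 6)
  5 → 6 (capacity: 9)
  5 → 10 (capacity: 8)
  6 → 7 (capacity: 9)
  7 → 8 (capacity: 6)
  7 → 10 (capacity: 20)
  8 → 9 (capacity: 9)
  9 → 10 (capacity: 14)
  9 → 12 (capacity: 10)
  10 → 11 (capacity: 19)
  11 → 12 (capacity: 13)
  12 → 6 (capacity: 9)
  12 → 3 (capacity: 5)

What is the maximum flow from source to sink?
Maximum flow = 13

Max flow: 13

Flow assignment:
  0 → 1: 13/13
  1 → 10: 13/15
  10 → 11: 13/19
  11 → 12: 13/13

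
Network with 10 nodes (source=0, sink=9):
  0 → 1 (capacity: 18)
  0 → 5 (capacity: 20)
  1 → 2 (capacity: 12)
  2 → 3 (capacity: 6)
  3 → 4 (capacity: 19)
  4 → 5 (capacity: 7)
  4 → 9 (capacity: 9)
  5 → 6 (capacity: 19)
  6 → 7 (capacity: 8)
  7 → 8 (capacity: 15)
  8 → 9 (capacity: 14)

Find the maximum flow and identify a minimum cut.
Max flow = 14, Min cut edges: (2,3), (6,7)

Maximum flow: 14
Minimum cut: (2,3), (6,7)
Partition: S = [0, 1, 2, 5, 6], T = [3, 4, 7, 8, 9]

Max-flow min-cut theorem verified: both equal 14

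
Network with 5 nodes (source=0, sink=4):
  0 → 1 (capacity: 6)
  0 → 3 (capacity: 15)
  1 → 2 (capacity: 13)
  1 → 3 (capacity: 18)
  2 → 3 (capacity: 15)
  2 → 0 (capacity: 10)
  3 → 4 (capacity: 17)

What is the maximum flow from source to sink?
Maximum flow = 17

Max flow: 17

Flow assignment:
  0 → 1: 2/6
  0 → 3: 15/15
  1 → 3: 2/18
  3 → 4: 17/17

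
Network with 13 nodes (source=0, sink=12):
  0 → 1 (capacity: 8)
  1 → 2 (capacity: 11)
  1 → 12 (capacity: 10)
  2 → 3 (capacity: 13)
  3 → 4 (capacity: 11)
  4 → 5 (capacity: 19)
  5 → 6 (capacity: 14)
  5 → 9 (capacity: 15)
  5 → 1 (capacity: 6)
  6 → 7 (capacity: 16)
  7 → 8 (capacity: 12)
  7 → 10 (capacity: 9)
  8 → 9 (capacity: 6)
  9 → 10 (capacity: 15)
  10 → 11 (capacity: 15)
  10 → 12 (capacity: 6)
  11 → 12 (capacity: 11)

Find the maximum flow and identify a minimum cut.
Max flow = 8, Min cut edges: (0,1)

Maximum flow: 8
Minimum cut: (0,1)
Partition: S = [0], T = [1, 2, 3, 4, 5, 6, 7, 8, 9, 10, 11, 12]

Max-flow min-cut theorem verified: both equal 8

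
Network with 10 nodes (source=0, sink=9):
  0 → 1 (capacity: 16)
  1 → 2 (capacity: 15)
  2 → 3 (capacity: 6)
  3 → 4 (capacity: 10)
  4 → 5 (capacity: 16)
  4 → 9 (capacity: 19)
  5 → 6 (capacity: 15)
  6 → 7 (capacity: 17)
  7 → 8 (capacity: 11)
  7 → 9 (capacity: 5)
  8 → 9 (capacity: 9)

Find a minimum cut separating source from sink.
Min cut value = 6, edges: (2,3)

Min cut value: 6
Partition: S = [0, 1, 2], T = [3, 4, 5, 6, 7, 8, 9]
Cut edges: (2,3)

By max-flow min-cut theorem, max flow = min cut = 6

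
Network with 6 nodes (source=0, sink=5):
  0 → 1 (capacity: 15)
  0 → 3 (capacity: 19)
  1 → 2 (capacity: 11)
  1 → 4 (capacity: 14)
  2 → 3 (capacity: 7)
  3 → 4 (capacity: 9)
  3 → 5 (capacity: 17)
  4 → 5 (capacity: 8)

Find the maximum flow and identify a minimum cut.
Max flow = 25, Min cut edges: (3,5), (4,5)

Maximum flow: 25
Minimum cut: (3,5), (4,5)
Partition: S = [0, 1, 2, 3, 4], T = [5]

Max-flow min-cut theorem verified: both equal 25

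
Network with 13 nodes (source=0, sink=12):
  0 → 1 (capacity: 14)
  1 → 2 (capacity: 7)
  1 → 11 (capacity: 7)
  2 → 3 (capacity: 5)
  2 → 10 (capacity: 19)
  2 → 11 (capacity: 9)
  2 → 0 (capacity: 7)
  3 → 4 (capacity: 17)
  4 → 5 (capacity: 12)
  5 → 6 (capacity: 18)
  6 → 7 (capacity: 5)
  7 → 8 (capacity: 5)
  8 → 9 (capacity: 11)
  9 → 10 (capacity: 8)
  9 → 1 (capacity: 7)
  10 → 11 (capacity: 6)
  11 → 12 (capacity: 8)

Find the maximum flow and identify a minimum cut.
Max flow = 8, Min cut edges: (11,12)

Maximum flow: 8
Minimum cut: (11,12)
Partition: S = [0, 1, 2, 3, 4, 5, 6, 7, 8, 9, 10, 11], T = [12]

Max-flow min-cut theorem verified: both equal 8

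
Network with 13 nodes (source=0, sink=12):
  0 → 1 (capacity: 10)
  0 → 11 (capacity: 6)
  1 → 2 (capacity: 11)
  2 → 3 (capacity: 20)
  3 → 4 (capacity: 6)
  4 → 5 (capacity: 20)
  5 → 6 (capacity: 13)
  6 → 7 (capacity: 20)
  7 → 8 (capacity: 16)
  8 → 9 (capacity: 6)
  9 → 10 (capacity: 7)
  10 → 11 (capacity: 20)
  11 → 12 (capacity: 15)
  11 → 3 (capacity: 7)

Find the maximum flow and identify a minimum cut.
Max flow = 12, Min cut edges: (0,11), (8,9)

Maximum flow: 12
Minimum cut: (0,11), (8,9)
Partition: S = [0, 1, 2, 3, 4, 5, 6, 7, 8], T = [9, 10, 11, 12]

Max-flow min-cut theorem verified: both equal 12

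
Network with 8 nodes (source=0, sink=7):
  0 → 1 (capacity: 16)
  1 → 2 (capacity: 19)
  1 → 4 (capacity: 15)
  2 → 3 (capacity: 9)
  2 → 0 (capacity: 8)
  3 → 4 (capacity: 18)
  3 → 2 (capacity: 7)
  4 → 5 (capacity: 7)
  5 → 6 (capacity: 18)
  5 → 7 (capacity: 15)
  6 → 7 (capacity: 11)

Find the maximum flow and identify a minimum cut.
Max flow = 7, Min cut edges: (4,5)

Maximum flow: 7
Minimum cut: (4,5)
Partition: S = [0, 1, 2, 3, 4], T = [5, 6, 7]

Max-flow min-cut theorem verified: both equal 7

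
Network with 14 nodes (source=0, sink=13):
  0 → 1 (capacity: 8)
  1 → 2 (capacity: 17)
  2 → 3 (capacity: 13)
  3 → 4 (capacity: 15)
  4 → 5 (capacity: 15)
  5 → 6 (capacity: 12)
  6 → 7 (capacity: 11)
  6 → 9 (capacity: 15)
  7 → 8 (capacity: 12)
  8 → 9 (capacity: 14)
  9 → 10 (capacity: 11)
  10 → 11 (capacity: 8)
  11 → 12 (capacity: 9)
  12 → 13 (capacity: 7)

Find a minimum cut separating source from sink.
Min cut value = 7, edges: (12,13)

Min cut value: 7
Partition: S = [0, 1, 2, 3, 4, 5, 6, 7, 8, 9, 10, 11, 12], T = [13]
Cut edges: (12,13)

By max-flow min-cut theorem, max flow = min cut = 7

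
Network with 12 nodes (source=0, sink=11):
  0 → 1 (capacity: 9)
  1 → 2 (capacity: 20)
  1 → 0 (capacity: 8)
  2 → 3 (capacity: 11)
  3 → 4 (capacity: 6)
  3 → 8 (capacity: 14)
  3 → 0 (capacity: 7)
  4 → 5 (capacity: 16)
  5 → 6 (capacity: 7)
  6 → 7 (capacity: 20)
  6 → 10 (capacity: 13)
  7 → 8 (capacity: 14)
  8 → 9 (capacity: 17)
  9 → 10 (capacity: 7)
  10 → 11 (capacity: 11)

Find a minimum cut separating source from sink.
Min cut value = 9, edges: (0,1)

Min cut value: 9
Partition: S = [0], T = [1, 2, 3, 4, 5, 6, 7, 8, 9, 10, 11]
Cut edges: (0,1)

By max-flow min-cut theorem, max flow = min cut = 9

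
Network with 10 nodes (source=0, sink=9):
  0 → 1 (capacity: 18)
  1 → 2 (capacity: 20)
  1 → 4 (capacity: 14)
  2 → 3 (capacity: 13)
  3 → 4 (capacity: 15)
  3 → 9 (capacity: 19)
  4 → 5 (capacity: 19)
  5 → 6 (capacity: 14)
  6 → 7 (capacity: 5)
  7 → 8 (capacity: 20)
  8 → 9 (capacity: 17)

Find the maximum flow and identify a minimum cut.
Max flow = 18, Min cut edges: (2,3), (6,7)

Maximum flow: 18
Minimum cut: (2,3), (6,7)
Partition: S = [0, 1, 2, 4, 5, 6], T = [3, 7, 8, 9]

Max-flow min-cut theorem verified: both equal 18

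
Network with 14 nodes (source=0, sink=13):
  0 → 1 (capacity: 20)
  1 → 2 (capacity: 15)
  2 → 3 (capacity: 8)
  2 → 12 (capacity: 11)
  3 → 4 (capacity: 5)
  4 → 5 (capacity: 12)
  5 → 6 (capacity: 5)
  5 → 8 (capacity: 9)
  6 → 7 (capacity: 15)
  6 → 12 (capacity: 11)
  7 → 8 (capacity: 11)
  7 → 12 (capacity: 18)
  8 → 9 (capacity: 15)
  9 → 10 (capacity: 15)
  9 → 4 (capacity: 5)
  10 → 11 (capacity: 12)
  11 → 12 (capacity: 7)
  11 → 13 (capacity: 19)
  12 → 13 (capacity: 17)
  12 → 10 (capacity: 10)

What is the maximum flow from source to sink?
Maximum flow = 15

Max flow: 15

Flow assignment:
  0 → 1: 15/20
  1 → 2: 15/15
  2 → 3: 4/8
  2 → 12: 11/11
  3 → 4: 4/5
  4 → 5: 4/12
  5 → 6: 4/5
  6 → 12: 4/11
  12 → 13: 15/17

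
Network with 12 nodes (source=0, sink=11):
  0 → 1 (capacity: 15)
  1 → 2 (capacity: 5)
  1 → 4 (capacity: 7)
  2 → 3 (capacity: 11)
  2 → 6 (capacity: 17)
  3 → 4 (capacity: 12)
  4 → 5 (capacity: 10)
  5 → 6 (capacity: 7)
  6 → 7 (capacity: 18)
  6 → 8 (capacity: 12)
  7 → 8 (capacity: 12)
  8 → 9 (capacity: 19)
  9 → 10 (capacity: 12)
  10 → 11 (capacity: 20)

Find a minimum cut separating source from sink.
Min cut value = 12, edges: (9,10)

Min cut value: 12
Partition: S = [0, 1, 2, 3, 4, 5, 6, 7, 8, 9], T = [10, 11]
Cut edges: (9,10)

By max-flow min-cut theorem, max flow = min cut = 12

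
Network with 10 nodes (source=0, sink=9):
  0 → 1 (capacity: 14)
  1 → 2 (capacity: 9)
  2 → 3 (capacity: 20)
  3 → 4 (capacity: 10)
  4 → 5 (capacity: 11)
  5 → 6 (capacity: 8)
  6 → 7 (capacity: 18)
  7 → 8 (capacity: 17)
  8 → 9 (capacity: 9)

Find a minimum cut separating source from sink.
Min cut value = 8, edges: (5,6)

Min cut value: 8
Partition: S = [0, 1, 2, 3, 4, 5], T = [6, 7, 8, 9]
Cut edges: (5,6)

By max-flow min-cut theorem, max flow = min cut = 8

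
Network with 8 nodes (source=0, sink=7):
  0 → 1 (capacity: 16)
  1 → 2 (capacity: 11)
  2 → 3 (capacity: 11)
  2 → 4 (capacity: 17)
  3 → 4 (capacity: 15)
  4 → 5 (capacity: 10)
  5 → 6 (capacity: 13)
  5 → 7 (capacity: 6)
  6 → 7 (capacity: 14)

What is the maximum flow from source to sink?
Maximum flow = 10

Max flow: 10

Flow assignment:
  0 → 1: 10/16
  1 → 2: 10/11
  2 → 4: 10/17
  4 → 5: 10/10
  5 → 6: 4/13
  5 → 7: 6/6
  6 → 7: 4/14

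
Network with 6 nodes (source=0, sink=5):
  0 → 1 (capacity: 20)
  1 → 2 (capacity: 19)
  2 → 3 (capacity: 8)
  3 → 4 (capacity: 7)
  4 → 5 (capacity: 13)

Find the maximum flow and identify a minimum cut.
Max flow = 7, Min cut edges: (3,4)

Maximum flow: 7
Minimum cut: (3,4)
Partition: S = [0, 1, 2, 3], T = [4, 5]

Max-flow min-cut theorem verified: both equal 7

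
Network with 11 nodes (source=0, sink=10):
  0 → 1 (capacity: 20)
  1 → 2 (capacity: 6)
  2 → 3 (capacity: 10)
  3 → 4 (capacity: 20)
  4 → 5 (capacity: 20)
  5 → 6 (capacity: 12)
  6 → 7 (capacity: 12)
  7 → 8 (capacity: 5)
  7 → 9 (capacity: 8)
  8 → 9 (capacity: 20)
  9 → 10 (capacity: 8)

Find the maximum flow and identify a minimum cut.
Max flow = 6, Min cut edges: (1,2)

Maximum flow: 6
Minimum cut: (1,2)
Partition: S = [0, 1], T = [2, 3, 4, 5, 6, 7, 8, 9, 10]

Max-flow min-cut theorem verified: both equal 6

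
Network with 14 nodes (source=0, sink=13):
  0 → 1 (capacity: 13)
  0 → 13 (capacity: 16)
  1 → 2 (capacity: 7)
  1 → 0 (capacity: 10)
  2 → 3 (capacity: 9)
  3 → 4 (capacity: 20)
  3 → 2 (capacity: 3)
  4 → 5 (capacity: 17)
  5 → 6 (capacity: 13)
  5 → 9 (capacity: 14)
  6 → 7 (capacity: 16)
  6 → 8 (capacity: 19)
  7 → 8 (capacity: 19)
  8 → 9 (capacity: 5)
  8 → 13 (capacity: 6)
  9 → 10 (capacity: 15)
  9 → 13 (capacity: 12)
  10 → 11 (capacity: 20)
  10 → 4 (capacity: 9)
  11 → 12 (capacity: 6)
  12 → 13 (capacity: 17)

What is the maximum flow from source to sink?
Maximum flow = 23

Max flow: 23

Flow assignment:
  0 → 1: 7/13
  0 → 13: 16/16
  1 → 2: 7/7
  2 → 3: 7/9
  3 → 4: 7/20
  4 → 5: 7/17
  5 → 9: 7/14
  9 → 13: 7/12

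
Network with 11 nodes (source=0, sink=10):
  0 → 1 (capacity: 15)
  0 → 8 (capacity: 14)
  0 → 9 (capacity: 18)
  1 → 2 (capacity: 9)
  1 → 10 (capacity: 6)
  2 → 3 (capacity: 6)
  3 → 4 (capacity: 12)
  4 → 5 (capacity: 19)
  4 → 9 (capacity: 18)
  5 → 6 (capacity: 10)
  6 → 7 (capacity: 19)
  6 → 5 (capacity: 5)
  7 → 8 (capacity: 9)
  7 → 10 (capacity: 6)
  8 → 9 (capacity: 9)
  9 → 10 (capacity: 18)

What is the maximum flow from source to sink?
Maximum flow = 30

Max flow: 30

Flow assignment:
  0 → 1: 12/15
  0 → 8: 9/14
  0 → 9: 9/18
  1 → 2: 6/9
  1 → 10: 6/6
  2 → 3: 6/6
  3 → 4: 6/12
  4 → 5: 6/19
  5 → 6: 6/10
  6 → 7: 6/19
  7 → 10: 6/6
  8 → 9: 9/9
  9 → 10: 18/18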